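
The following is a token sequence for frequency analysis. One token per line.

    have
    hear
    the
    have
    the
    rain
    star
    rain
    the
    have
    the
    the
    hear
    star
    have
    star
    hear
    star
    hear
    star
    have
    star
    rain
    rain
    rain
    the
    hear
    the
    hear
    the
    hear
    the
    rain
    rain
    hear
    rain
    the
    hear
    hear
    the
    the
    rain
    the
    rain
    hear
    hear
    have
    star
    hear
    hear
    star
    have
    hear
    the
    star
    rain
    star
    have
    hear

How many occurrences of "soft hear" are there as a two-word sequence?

Scanning the 58 overlapping bigram windows for "soft hear":
  (none found)

0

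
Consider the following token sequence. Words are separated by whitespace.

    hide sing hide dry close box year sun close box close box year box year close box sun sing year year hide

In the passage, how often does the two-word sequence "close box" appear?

Scanning the 21 overlapping bigram windows for "close box":
  position 5–6: close box
  position 9–10: close box
  position 11–12: close box
  position 16–17: close box

4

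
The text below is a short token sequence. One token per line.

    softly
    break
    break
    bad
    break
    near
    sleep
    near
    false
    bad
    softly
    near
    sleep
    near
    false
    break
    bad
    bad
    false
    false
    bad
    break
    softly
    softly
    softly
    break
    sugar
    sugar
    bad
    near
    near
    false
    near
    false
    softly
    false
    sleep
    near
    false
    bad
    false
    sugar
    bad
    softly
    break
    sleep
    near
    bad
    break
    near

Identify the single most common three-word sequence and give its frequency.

"sleep near false", 3 times

Trigram frequencies (highest first):
  sleep near false: 3
  bad break near: 2
  near sleep near: 2
  near false bad: 2
  softly break break: 1
  break break bad: 1
  … (37 more, each ≤ 1)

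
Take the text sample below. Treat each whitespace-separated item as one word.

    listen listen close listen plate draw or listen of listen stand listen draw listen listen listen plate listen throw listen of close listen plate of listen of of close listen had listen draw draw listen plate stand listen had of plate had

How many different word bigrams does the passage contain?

26

42 tokens → 41 bigram windows in total.
Repeated bigrams (each contributes count−1 duplicates):
  listen plate: 4
  close listen: 3
  listen listen: 3
  listen of: 3
  draw listen: 2
  listen draw: 2
  listen had: 2
  of close: 2
  … (2 more repeated)
15 duplicate windows → 41 − 15 = 26 distinct.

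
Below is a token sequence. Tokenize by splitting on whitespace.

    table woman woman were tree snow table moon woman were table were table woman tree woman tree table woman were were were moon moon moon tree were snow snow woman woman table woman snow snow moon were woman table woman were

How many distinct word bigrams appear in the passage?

26

41 tokens → 40 bigram windows in total.
Repeated bigrams (each contributes count−1 duplicates):
  table woman: 5
  woman were: 4
  moon moon: 2
  snow snow: 2
  were table: 2
  were were: 2
  woman table: 2
  woman tree: 2
  … (1 more repeated)
14 duplicate windows → 40 − 14 = 26 distinct.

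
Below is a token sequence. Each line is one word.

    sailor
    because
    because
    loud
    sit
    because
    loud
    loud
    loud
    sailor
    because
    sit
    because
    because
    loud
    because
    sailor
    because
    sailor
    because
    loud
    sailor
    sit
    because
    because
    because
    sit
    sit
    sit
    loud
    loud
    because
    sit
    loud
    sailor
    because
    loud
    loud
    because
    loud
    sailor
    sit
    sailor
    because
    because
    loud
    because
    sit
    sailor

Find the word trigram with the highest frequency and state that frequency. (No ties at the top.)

"because because loud", 3 times

Trigram frequencies (highest first):
  because because loud: 3
  sailor because because: 2
  because loud loud: 2
  loud sailor because: 2
  sit because because: 2
  because loud because: 2
  … (28 more, each ≤ 2)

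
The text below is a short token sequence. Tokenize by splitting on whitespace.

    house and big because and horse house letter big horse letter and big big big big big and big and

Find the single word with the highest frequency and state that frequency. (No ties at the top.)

Unigram frequencies (highest first):
  big: 8
  and: 5
  house: 2
  horse: 2
  letter: 2
  because: 1

"big", 8 times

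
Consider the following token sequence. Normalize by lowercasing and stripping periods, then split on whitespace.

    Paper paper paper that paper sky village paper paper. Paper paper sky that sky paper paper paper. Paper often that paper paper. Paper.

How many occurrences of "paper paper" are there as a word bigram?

10

Scanning the 22 overlapping bigram windows for "paper paper":
  position 1–2: paper paper
  position 2–3: paper paper
  position 8–9: paper paper
  position 9–10: paper paper
  position 10–11: paper paper
  position 15–16: paper paper
  position 16–17: paper paper
  position 17–18: paper paper
  position 21–22: paper paper
  position 22–23: paper paper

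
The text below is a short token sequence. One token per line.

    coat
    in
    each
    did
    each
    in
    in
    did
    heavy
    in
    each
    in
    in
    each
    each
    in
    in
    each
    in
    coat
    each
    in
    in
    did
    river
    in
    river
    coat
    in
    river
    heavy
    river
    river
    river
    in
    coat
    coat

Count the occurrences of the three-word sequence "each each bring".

Scanning the 35 overlapping trigram windows for "each each bring":
  (none found)

0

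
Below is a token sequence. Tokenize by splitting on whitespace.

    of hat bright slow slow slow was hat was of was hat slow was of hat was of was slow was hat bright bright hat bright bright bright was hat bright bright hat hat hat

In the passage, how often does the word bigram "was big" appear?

Scanning the 34 overlapping bigram windows for "was big":
  (none found)

0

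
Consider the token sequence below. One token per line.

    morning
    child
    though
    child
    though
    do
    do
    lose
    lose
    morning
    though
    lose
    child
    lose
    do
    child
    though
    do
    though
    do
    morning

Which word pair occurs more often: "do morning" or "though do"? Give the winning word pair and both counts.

"do morning": 1 occurrence
"though do": 3 occurrences

"though do" (3 vs 1)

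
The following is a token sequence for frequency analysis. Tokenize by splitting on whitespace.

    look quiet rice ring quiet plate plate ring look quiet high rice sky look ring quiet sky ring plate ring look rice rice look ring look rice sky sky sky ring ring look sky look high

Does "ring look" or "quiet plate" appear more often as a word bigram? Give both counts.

"ring look" (4 vs 1)

"ring look": 4 occurrences
"quiet plate": 1 occurrence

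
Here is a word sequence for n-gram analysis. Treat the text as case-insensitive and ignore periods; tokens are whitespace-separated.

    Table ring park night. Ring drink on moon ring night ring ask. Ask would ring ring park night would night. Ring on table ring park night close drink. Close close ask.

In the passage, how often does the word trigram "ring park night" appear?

3

Scanning the 29 overlapping trigram windows for "ring park night":
  position 2–4: ring park night
  position 16–18: ring park night
  position 24–26: ring park night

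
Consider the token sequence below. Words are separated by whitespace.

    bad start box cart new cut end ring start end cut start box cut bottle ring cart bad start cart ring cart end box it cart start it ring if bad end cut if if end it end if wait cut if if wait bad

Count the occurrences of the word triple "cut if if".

2

Scanning the 43 overlapping trigram windows for "cut if if":
  position 33–35: cut if if
  position 41–43: cut if if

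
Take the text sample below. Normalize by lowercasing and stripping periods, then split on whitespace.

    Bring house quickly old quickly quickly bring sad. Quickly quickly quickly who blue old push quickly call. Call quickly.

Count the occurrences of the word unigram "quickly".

Scanning the 19 tokens for "quickly":
  position 3: quickly
  position 5: quickly
  position 6: quickly
  position 9: quickly
  position 10: quickly
  position 11: quickly
  position 16: quickly
  position 19: quickly

8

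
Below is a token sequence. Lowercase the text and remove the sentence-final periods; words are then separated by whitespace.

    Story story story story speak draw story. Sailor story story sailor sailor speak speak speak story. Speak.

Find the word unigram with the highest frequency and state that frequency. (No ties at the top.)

"story", 8 times

Unigram frequencies (highest first):
  story: 8
  speak: 5
  sailor: 3
  draw: 1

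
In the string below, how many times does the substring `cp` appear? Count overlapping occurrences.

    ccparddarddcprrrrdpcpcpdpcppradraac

Sliding a length-2 window over the 35 characters (34 positions):
  position 2–3: cp
  position 12–13: cp
  position 20–21: cp
  position 22–23: cp
  position 26–27: cp

5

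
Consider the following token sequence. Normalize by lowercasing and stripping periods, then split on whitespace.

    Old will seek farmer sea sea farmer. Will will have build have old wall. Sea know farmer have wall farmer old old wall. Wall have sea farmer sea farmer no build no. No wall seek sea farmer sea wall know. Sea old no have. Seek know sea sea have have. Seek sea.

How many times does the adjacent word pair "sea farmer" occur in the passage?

Scanning the 51 overlapping bigram windows for "sea farmer":
  position 6–7: sea farmer
  position 26–27: sea farmer
  position 28–29: sea farmer
  position 36–37: sea farmer

4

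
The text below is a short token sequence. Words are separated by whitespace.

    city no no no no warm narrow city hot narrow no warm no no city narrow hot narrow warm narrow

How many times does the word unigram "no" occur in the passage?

Scanning the 20 tokens for "no":
  position 2: no
  position 3: no
  position 4: no
  position 5: no
  position 11: no
  position 13: no
  position 14: no

7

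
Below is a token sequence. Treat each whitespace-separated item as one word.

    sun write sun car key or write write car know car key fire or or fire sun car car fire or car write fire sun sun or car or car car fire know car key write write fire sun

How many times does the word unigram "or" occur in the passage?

Scanning the 39 tokens for "or":
  position 6: or
  position 14: or
  position 15: or
  position 21: or
  position 27: or
  position 29: or

6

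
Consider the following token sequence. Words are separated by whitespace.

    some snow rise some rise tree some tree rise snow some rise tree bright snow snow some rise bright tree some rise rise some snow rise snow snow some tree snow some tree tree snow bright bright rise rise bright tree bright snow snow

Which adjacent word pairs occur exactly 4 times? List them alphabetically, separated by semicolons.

snow some; some rise

Bigram counts meeting the condition (exactly 4 times):
  snow some: 4
  some rise: 4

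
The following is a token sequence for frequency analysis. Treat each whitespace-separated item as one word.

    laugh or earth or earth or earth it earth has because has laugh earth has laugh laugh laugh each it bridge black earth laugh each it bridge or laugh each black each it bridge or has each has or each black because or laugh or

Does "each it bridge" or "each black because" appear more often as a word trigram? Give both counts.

"each it bridge": 3 occurrences
"each black because": 1 occurrence

"each it bridge" (3 vs 1)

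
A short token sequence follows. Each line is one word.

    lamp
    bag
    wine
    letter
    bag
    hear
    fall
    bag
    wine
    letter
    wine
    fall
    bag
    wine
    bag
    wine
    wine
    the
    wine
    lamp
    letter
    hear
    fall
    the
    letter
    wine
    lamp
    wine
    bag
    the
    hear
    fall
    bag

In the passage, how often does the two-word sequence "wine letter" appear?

2

Scanning the 32 overlapping bigram windows for "wine letter":
  position 3–4: wine letter
  position 9–10: wine letter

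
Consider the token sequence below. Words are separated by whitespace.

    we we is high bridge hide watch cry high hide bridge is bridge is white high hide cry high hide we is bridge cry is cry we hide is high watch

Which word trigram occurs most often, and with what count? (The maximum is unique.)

"cry high hide", 2 times

Trigram frequencies (highest first):
  cry high hide: 2
  we we is: 1
  we is high: 1
  is high bridge: 1
  high bridge hide: 1
  bridge hide watch: 1
  … (22 more, each ≤ 1)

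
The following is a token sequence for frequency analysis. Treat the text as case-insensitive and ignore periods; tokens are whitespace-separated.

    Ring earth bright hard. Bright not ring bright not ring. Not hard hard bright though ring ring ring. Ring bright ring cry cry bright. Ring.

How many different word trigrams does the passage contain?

21

25 tokens → 23 trigram windows in total.
Repeated trigrams (each contributes count−1 duplicates):
  bright not ring: 2
  ring ring ring: 2
2 duplicate windows → 23 − 2 = 21 distinct.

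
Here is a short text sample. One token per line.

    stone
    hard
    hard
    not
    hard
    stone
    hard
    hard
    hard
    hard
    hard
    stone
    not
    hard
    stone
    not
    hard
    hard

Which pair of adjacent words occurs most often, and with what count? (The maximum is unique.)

"hard hard", 6 times

Bigram frequencies (highest first):
  hard hard: 6
  not hard: 3
  hard stone: 3
  stone hard: 2
  stone not: 2
  hard not: 1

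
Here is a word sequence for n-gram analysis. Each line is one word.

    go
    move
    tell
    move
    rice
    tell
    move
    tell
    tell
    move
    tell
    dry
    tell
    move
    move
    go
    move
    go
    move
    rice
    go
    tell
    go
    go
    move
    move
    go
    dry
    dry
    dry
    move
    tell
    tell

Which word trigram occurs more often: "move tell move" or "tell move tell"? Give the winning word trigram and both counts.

"tell move tell" (2 vs 1)

"move tell move": 1 occurrence
"tell move tell": 2 occurrences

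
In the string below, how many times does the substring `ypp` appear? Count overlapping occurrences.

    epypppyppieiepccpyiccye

Sliding a length-3 window over the 23 characters (21 positions):
  position 3–5: ypp
  position 7–9: ypp

2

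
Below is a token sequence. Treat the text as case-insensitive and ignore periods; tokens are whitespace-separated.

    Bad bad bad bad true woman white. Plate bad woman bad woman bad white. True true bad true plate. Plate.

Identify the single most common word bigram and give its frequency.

"bad bad", 3 times

Bigram frequencies (highest first):
  bad bad: 3
  bad true: 2
  bad woman: 2
  woman bad: 2
  true woman: 1
  woman white: 1
  … (8 more, each ≤ 1)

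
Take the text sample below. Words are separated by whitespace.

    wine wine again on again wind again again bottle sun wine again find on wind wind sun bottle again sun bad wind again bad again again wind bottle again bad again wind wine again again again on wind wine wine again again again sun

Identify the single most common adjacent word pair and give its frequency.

Bigram frequencies (highest first):
  again again: 6
  wine again: 4
  again wind: 3
  wine wine: 2
  again on: 2
  wind again: 2
  … (18 more, each ≤ 2)

"again again", 6 times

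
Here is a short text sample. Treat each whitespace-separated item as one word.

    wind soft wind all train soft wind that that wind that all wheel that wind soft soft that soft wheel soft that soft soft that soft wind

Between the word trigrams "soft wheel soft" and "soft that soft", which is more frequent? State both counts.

"soft wheel soft": 1 occurrence
"soft that soft": 3 occurrences

"soft that soft" (3 vs 1)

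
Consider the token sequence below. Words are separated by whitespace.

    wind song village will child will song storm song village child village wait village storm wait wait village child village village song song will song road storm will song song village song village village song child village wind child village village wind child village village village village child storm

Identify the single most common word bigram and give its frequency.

"village village", 6 times

Bigram frequencies (highest first):
  village village: 6
  child village: 5
  song village: 4
  will song: 3
  village child: 3
  village song: 3
  … (20 more, each ≤ 2)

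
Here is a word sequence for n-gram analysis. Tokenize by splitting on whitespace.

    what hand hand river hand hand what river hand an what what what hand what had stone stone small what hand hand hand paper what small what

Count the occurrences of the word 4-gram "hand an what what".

Scanning the 24 overlapping 4-gram windows for "hand an what what":
  position 9–12: hand an what what

1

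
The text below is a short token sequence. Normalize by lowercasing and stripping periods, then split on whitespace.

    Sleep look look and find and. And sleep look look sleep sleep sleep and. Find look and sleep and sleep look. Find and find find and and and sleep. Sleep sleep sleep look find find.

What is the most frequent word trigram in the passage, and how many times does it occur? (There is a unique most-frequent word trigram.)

"sleep sleep sleep", 3 times

Trigram frequencies (highest first):
  sleep sleep sleep: 3
  sleep look look: 2
  find and and: 2
  and and sleep: 2
  and sleep look: 2
  sleep look find: 2
  … (20 more, each ≤ 1)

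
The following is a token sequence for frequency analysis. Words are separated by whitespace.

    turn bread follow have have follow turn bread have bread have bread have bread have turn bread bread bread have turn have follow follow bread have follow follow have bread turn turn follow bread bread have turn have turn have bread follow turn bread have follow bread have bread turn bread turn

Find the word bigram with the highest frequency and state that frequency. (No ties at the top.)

Bigram frequencies (highest first):
  bread have: 9
  have bread: 6
  turn bread: 5
  have follow: 4
  have turn: 4
  bread bread: 3
  … (10 more, each ≤ 3)

"bread have", 9 times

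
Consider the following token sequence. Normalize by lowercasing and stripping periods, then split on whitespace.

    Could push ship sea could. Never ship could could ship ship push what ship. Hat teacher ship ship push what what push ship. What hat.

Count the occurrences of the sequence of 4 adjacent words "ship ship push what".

2

Scanning the 22 overlapping 4-gram windows for "ship ship push what":
  position 10–13: ship ship push what
  position 17–20: ship ship push what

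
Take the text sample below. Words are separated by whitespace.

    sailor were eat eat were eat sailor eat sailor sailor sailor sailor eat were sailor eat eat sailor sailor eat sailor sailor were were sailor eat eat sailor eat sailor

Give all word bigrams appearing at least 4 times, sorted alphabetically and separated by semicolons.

Bigram counts meeting the condition (at least 4 times):
  eat sailor: 6
  sailor eat: 6
  sailor sailor: 5

eat sailor; sailor eat; sailor sailor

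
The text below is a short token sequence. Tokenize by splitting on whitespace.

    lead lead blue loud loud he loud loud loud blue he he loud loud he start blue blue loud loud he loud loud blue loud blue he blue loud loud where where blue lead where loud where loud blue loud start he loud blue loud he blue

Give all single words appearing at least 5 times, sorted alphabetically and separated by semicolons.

blue; he; loud

Unigram counts meeting the condition (at least 5 times):
  blue: 11
  he: 8
  loud: 19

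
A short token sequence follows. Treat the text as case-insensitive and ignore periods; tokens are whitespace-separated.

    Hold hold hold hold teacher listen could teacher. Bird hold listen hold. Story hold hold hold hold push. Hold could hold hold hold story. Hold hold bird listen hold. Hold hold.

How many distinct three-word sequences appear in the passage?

31 tokens → 29 trigram windows in total.
Repeated trigrams (each contributes count−1 duplicates):
  hold hold hold: 6
  hold story hold: 2
  story hold hold: 2
7 duplicate windows → 29 − 7 = 22 distinct.

22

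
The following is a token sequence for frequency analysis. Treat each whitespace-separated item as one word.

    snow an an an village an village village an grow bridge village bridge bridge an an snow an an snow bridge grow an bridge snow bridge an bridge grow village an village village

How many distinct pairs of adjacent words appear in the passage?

33 tokens → 32 bigram windows in total.
Repeated bigrams (each contributes count−1 duplicates):
  an an: 4
  an village: 3
  village an: 3
  an bridge: 2
  an snow: 2
  bridge an: 2
  bridge grow: 2
  snow an: 2
  … (2 more repeated)
14 duplicate windows → 32 − 14 = 18 distinct.

18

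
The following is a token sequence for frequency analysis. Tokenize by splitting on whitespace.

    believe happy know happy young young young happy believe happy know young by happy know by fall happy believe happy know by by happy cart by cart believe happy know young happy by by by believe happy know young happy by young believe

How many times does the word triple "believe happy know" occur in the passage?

5

Scanning the 41 overlapping trigram windows for "believe happy know":
  position 1–3: believe happy know
  position 9–11: believe happy know
  position 19–21: believe happy know
  position 28–30: believe happy know
  position 36–38: believe happy know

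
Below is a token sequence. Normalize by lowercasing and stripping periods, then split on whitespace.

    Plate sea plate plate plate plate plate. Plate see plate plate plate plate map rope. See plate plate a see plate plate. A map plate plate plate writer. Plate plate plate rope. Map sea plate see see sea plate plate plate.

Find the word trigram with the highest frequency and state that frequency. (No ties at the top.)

Trigram frequencies (highest first):
  plate plate plate: 9
  see plate plate: 3
  sea plate plate: 2
  plate plate a: 2
  plate sea plate: 1
  plate plate see: 1
  … (21 more, each ≤ 1)

"plate plate plate", 9 times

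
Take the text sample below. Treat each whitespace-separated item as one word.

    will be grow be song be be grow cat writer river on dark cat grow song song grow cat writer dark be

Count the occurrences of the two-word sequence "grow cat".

Scanning the 21 overlapping bigram windows for "grow cat":
  position 8–9: grow cat
  position 18–19: grow cat

2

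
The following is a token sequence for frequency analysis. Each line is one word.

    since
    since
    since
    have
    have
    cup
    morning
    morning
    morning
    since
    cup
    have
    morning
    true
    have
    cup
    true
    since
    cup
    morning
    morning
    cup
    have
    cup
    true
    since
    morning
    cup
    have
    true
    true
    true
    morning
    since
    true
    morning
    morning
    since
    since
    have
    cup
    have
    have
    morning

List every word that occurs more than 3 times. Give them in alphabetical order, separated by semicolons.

Unigram counts meeting the condition (more than 3 times):
  cup: 8
  have: 9
  morning: 11
  since: 9
  true: 7

cup; have; morning; since; true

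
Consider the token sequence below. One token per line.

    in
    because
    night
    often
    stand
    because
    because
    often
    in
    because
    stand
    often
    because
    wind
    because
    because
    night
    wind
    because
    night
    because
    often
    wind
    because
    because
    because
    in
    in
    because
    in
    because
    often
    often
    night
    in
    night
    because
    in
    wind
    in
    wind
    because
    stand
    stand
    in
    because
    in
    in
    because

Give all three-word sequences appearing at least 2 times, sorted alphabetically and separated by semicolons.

Trigram counts meeting the condition (at least 2 times):
  because in in: 2
  in because in: 2
  in in because: 2
  wind because because: 2

because in in; in because in; in in because; wind because because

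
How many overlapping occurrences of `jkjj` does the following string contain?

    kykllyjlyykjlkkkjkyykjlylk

0

Sliding a length-4 window over the 26 characters (23 positions):
  (no match at any position)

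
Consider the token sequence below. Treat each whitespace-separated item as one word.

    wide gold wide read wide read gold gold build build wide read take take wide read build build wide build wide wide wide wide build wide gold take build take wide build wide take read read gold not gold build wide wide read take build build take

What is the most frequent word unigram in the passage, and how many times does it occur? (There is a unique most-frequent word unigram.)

"wide", 15 times

Unigram frequencies (highest first):
  wide: 15
  build: 11
  read: 7
  take: 7
  gold: 6
  not: 1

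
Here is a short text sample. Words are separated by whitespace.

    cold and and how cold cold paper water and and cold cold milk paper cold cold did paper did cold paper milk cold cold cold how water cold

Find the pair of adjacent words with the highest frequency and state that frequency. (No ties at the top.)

"cold cold", 5 times

Bigram frequencies (highest first):
  cold cold: 5
  and and: 2
  cold paper: 2
  cold and: 1
  and how: 1
  how cold: 1
  … (15 more, each ≤ 1)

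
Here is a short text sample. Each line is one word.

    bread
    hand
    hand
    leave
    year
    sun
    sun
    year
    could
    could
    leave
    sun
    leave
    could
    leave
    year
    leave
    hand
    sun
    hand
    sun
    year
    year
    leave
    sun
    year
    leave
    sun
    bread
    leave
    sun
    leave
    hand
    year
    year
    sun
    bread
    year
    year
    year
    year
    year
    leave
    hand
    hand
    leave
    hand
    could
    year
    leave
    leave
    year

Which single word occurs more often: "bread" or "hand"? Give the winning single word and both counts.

"hand" (8 vs 3)

"bread": 3 occurrences
"hand": 8 occurrences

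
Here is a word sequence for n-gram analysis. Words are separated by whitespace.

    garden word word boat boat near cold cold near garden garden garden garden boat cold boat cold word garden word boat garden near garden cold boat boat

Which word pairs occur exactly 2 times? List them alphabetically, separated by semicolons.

Bigram counts meeting the condition (exactly 2 times):
  boat boat: 2
  boat cold: 2
  cold boat: 2
  garden word: 2
  near garden: 2
  word boat: 2

boat boat; boat cold; cold boat; garden word; near garden; word boat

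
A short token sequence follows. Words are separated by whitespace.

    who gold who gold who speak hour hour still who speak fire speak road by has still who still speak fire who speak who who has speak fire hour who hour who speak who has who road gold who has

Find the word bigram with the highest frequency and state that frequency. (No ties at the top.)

Bigram frequencies (highest first):
  who speak: 4
  gold who: 3
  speak fire: 3
  who has: 3
  who gold: 2
  still who: 2
  … (20 more, each ≤ 2)

"who speak", 4 times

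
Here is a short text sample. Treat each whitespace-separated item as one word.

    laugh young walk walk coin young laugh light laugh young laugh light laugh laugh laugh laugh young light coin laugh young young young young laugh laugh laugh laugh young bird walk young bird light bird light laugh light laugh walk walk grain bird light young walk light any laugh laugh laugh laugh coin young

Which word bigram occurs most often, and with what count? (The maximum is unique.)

"laugh laugh", 9 times

Bigram frequencies (highest first):
  laugh laugh: 9
  laugh young: 5
  light laugh: 4
  young laugh: 3
  laugh light: 3
  young young: 3
  … (20 more, each ≤ 3)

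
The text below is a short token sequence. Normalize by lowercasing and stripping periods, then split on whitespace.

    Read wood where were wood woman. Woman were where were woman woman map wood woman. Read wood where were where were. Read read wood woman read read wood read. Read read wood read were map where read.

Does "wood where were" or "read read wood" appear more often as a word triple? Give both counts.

"read read wood" (3 vs 2)

"wood where were": 2 occurrences
"read read wood": 3 occurrences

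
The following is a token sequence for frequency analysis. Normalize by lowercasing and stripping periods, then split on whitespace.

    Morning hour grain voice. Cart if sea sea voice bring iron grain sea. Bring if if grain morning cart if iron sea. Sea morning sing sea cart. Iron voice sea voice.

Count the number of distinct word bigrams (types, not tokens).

31 tokens → 30 bigram windows in total.
Repeated bigrams (each contributes count−1 duplicates):
  cart if: 2
  sea sea: 2
  sea voice: 2
3 duplicate windows → 30 − 3 = 27 distinct.

27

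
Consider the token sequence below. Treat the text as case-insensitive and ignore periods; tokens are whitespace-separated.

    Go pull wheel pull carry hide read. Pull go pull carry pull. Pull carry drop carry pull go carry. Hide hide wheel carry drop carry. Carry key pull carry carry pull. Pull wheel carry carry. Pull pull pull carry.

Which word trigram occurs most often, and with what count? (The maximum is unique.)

Trigram frequencies (highest first):
  carry pull pull: 3
  pull pull carry: 2
  carry drop carry: 2
  carry carry pull: 2
  go pull wheel: 1
  pull wheel pull: 1
  … (26 more, each ≤ 1)

"carry pull pull", 3 times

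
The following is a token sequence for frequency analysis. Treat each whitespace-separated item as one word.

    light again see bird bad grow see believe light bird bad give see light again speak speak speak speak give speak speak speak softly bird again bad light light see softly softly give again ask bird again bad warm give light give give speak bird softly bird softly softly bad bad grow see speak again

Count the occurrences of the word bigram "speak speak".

5

Scanning the 54 overlapping bigram windows for "speak speak":
  position 16–17: speak speak
  position 17–18: speak speak
  position 18–19: speak speak
  position 21–22: speak speak
  position 22–23: speak speak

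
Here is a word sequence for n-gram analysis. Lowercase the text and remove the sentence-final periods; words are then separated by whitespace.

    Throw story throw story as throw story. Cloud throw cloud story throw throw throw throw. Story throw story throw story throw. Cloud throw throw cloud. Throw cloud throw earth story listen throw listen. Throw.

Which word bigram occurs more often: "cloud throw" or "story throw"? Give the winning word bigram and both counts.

"story throw" (5 vs 4)

"cloud throw": 4 occurrences
"story throw": 5 occurrences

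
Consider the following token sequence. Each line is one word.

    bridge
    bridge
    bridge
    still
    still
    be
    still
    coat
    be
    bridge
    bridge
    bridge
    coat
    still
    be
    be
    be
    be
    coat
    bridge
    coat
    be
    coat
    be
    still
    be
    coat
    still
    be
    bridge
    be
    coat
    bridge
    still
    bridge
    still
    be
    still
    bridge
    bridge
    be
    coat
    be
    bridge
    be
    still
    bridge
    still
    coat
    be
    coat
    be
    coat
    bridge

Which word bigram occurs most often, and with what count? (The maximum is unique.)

"be coat", 7 times

Bigram frequencies (highest first):
  be coat: 7
  coat be: 6
  bridge bridge: 5
  still be: 5
  bridge still: 4
  be still: 4
  … (9 more, each ≤ 3)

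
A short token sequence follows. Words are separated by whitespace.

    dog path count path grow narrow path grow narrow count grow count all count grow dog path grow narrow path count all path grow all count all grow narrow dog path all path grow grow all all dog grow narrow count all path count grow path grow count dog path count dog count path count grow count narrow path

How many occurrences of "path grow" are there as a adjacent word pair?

Scanning the 58 overlapping bigram windows for "path grow":
  position 4–5: path grow
  position 7–8: path grow
  position 17–18: path grow
  position 23–24: path grow
  position 33–34: path grow
  position 46–47: path grow

6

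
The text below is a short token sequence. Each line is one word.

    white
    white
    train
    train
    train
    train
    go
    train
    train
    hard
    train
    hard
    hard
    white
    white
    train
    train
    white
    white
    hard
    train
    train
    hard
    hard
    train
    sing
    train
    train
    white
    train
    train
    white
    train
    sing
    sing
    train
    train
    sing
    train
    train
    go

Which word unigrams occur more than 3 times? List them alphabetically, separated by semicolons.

hard; sing; train; white

Unigram counts meeting the condition (more than 3 times):
  hard: 6
  sing: 4
  train: 21
  white: 8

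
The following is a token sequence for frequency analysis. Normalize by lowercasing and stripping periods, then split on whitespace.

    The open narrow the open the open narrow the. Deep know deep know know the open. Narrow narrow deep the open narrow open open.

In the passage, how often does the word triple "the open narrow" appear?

4

Scanning the 22 overlapping trigram windows for "the open narrow":
  position 1–3: the open narrow
  position 6–8: the open narrow
  position 15–17: the open narrow
  position 20–22: the open narrow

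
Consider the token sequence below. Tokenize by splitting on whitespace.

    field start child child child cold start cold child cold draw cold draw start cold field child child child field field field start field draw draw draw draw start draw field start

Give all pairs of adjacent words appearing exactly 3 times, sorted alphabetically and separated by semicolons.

draw draw; field start

Bigram counts meeting the condition (exactly 3 times):
  draw draw: 3
  field start: 3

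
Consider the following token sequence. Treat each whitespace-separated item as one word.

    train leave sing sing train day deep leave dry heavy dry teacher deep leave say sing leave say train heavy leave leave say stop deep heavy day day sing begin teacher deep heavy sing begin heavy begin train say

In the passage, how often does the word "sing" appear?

Scanning the 39 tokens for "sing":
  position 3: sing
  position 4: sing
  position 16: sing
  position 29: sing
  position 34: sing

5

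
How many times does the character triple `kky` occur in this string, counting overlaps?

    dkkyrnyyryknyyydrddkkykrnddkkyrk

3

Sliding a length-3 window over the 32 characters (30 positions):
  position 2–4: kky
  position 20–22: kky
  position 28–30: kky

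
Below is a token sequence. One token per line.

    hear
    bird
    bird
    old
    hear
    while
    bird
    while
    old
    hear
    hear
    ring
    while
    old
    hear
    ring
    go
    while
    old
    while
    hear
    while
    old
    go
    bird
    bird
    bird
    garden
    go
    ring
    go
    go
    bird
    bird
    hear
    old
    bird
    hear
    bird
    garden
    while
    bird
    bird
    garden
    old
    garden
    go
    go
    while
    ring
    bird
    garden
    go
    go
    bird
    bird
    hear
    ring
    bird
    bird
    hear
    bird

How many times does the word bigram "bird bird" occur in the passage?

Scanning the 61 overlapping bigram windows for "bird bird":
  position 2–3: bird bird
  position 25–26: bird bird
  position 26–27: bird bird
  position 33–34: bird bird
  position 42–43: bird bird
  position 55–56: bird bird
  position 59–60: bird bird

7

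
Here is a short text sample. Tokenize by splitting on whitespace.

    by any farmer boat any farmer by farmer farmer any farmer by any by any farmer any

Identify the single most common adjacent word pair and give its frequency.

"any farmer", 4 times

Bigram frequencies (highest first):
  any farmer: 4
  by any: 3
  farmer by: 2
  farmer any: 2
  farmer boat: 1
  boat any: 1
  … (3 more, each ≤ 1)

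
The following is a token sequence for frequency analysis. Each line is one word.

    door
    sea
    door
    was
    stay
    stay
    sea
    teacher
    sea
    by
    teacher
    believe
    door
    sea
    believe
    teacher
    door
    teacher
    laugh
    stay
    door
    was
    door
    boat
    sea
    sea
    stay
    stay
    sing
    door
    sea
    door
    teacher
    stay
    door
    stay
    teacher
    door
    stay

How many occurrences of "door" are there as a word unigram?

10

Scanning the 39 tokens for "door":
  position 1: door
  position 3: door
  position 13: door
  position 17: door
  position 21: door
  position 23: door
  position 30: door
  position 32: door
  position 35: door
  position 38: door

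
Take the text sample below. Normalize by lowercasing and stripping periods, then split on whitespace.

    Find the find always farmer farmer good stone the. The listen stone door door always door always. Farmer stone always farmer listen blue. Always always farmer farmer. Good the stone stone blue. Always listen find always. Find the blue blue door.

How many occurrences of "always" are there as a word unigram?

8

Scanning the 41 tokens for "always":
  position 4: always
  position 15: always
  position 17: always
  position 20: always
  position 24: always
  position 25: always
  position 33: always
  position 36: always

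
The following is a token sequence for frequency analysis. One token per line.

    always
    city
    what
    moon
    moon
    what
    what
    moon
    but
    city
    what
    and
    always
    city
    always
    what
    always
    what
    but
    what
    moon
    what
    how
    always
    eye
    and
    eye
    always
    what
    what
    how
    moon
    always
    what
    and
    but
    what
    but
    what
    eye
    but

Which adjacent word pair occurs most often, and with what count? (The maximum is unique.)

"always what", 4 times

Bigram frequencies (highest first):
  always what: 4
  what moon: 3
  but what: 3
  always city: 2
  city what: 2
  moon what: 2
  … (20 more, each ≤ 2)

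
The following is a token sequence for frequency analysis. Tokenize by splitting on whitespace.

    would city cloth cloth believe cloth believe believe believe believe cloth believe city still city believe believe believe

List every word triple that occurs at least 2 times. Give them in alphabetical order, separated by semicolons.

Trigram counts meeting the condition (at least 2 times):
  believe believe believe: 3
  believe cloth believe: 2

believe believe believe; believe cloth believe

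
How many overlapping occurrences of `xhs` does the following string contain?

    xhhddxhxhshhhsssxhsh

2

Sliding a length-3 window over the 20 characters (18 positions):
  position 8–10: xhs
  position 17–19: xhs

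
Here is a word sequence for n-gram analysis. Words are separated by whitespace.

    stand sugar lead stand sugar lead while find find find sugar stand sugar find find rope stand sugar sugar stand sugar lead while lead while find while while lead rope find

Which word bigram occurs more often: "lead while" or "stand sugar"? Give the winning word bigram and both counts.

"lead while": 3 occurrences
"stand sugar": 5 occurrences

"stand sugar" (5 vs 3)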